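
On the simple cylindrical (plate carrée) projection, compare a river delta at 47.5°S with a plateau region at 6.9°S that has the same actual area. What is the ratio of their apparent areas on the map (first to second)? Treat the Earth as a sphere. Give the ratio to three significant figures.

1.47

In the plate carrée (x = Rλ, y = Rφ), meridians are true-scale (h = 1) and parallels are stretched by k = sec φ.
Areal scale at 47.5°: h·k = 1.000 × 1.480 = 1.480.
Areal scale at 6.9°: h·k = 1.000 × 1.007 = 1.007.
Ratio = 1.480/1.007 ≈ 1.47.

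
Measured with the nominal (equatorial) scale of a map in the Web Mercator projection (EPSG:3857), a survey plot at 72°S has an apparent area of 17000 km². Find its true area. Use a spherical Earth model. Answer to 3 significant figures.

1620 km²

For Mercator, h = k = sec φ (a conformal cylindrical projection has a single point scale, 1/cos φ).
Areal scale = k² = sec²φ = 1/cos²(72°) = 1/0.3090² = 10.47.
True area = apparent / (areal scale) = 17000 / 10.47 ≈ 1620 km².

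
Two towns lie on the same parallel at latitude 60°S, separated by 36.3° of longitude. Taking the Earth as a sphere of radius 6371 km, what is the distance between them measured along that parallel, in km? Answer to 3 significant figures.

2020 km

Arc length along a parallel = R cos φ · Δλ (with Δλ in radians).
= 6371 × cos 60° × (36.3° × π/180) = 6371 × 0.5000 × 0.6336 ≈ 2020 km.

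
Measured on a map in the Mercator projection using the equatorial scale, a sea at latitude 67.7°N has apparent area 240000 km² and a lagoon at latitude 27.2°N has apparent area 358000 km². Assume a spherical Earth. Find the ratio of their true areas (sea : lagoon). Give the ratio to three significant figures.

0.122

Since Mercator area scale is 1/cos²φ, the true area equals the apparent area multiplied by cos²φ.
True area of sea: 240000 × cos²(67.7°) = 240000 × 0.1440 = 34560 km².
True area of lagoon: 358000 × cos²(27.2°) = 358000 × 0.7911 = 283200 km².
Ratio = 34560 / 283200 ≈ 0.122.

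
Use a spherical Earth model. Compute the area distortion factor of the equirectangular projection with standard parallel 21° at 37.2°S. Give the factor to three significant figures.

In the equirectangular projection with standard parallel φ₀ = 21° (x = Rλ cos φ₀, y = Rφ), meridians are true-scale (h = 1) and the parallel scale is k = cos φ₀ / cos φ.
Areal scale = h·k = 1 × cos φ₀ / cos φ; at 37.2°, h = 1.000, k = 1.172, so h·k = 1.172.

1.17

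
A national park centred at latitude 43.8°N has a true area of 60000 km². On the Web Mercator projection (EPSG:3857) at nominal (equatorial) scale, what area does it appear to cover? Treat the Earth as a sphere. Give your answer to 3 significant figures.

Mercator is conformal, so the point scale is isotropic: h = k = sec φ = 1/cos φ.
Areal scale = k² = sec²φ = 1/cos²(43.8°) = 1/0.7218² = 1.920.
Apparent area = 60000 × 1.920 ≈ 115000 km².

115000 km²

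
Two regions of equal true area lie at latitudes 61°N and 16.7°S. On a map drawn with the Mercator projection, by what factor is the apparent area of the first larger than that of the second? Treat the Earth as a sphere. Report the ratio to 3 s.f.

Mercator is conformal with k = sec φ, so areal scale = k² = sec²φ.
At 61°: sec²(61°) = 1/0.4848² = 4.255.
At 16.7°: sec²(16.7°) = 1/0.9578² = 1.090.
Ratio = 4.255/1.090 = cos²(16.7°)/cos²(61°) ≈ 3.90.

3.90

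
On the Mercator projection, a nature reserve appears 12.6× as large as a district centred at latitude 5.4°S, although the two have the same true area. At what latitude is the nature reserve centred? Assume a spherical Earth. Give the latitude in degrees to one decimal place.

For equal true areas on Mercator, apparent areas scale as sec²φ, so the ratio is cos²φ₂ / cos²φ₁.
cos²φ₂ / cos²φ₁ = 12.6  ⇒  cos φ₁ = cos 5.4° / √12.6 = 0.9956/3.550 = 0.2805.
φ₁ = arccos(0.2805) ≈ 73.7°.

73.7°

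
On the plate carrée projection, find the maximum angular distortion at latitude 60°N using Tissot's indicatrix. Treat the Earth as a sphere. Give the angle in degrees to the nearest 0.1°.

In the plate carrée (x = Rλ, y = Rφ), meridians are true-scale (h = 1) and parallels are stretched by k = sec φ.
At 60°: h = 1.000, k = 2.000; principal scales a = 2.000, b = 1.000.
sin(ω/2) = (a − b)/(a + b) = 1.0000/3.000 = 0.3333, so ω = 2 arcsin(0.3333) ≈ 38.9°.

38.9°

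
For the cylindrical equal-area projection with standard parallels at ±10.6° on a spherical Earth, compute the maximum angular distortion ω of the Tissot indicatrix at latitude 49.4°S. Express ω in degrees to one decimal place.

46.0°

For cylindrical equal-area with standard parallel φ₀, h = cos φ / cos φ₀ and k = cos φ₀ / cos φ, so h·k = 1.
At 49.4°: h = 0.6621, k = 1.510; principal scales a = 1.510, b = 0.6621.
sin(ω/2) = (a − b)/(a + b) = 0.8483/2.172 = 0.3905, so ω = 2 arcsin(0.3905) ≈ 46.0°.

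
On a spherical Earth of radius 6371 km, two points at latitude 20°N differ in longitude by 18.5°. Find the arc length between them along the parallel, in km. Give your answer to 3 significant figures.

1930 km

Arc length along a parallel = R cos φ · Δλ (with Δλ in radians).
= 6371 × cos 20° × (18.5° × π/180) = 6371 × 0.9397 × 0.3229 ≈ 1930 km.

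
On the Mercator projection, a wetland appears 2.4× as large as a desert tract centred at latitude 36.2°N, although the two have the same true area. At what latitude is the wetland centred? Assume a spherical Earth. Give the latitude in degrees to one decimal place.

58.6°

For equal true areas on Mercator, apparent areas scale as sec²φ, so the ratio is cos²φ₂ / cos²φ₁.
cos²φ₂ / cos²φ₁ = 2.4  ⇒  cos φ₁ = cos 36.2° / √2.4 = 0.8070/1.549 = 0.5209.
φ₁ = arccos(0.5209) ≈ 58.6°.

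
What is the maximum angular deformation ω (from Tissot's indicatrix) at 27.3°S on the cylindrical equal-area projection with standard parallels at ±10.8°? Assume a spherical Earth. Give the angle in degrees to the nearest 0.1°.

11.5°

Cylindrical equal-area (φ₀ = 10.8°): h = cos φ / cos 10.8° along meridians, k = cos 10.8° / cos φ along parallels; h·k = 1.
At 27.3°: h = 0.9046, k = 1.105; principal scales a = 1.105, b = 0.9046.
sin(ω/2) = (a − b)/(a + b) = 0.2008/2.010 = 0.09988, so ω = 2 arcsin(0.09988) ≈ 11.5°.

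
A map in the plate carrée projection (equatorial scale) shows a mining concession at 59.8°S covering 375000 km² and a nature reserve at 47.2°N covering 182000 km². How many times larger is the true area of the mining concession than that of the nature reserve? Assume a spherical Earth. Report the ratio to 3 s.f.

On the plate carrée, areal scale = h·k = 1 × sec φ, so true area = apparent × cos φ.
True area of mining concession: 375000 × cos(59.8°) = 375000 × 0.5030 = 188600 km².
True area of nature reserve: 182000 × cos(47.2°) = 182000 × 0.6794 = 123700 km².
Ratio = 188600 / 123700 ≈ 1.53.

1.53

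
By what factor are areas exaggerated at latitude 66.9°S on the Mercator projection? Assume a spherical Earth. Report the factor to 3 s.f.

The Mercator projection is conformal; its linear scale factor is the same in every direction and equals sec φ = 1/cos φ.
Areal scale = k² = sec²φ = 1/cos²(66.9°) = 1/0.3923² = 6.497.

6.50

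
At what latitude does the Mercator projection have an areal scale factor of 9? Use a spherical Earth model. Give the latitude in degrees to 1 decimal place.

70.5°

Mercator areal scale is sec²φ.
sec²φ = 9  ⇒  cos²φ = 0.1111  ⇒  cos φ = 0.3333.
φ = arccos(0.3333) ≈ 70.5°.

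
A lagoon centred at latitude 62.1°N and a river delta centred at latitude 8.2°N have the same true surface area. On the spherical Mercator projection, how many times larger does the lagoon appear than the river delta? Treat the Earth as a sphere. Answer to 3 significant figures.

Mercator is conformal with k = sec φ, so areal scale = k² = sec²φ.
At 62.1°: sec²(62.1°) = 1/0.4679² = 4.567.
At 8.2°: sec²(8.2°) = 1/0.9898² = 1.021.
Ratio = 4.567/1.021 = cos²(8.2°)/cos²(62.1°) ≈ 4.47.

4.47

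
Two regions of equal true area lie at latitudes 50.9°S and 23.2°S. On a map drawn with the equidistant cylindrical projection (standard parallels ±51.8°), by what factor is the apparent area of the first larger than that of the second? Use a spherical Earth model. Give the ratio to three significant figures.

In the equirectangular projection with standard parallel φ₀ = 51.8° (x = Rλ cos φ₀, y = Rφ), meridians are true-scale (h = 1) and the parallel scale is k = cos φ₀ / cos φ.
Areal scale at 50.9°: h·k = 1.000 × 0.9805 = 0.9805.
Areal scale at 23.2°: h·k = 1.000 × 0.6728 = 0.6728.
Ratio = 0.9805/0.6728 ≈ 1.46.

1.46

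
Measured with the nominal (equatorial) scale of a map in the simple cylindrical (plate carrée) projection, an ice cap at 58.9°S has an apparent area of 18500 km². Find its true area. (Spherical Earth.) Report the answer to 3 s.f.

Plate carrée maps x = Rλ, y = Rφ. The meridian scale is h = 1 and the parallel scale is k = 1/cos φ = sec φ.
Areal scale = h·k = 1 × sec φ; at 58.9°, h = 1.000, k = 1.936, so h·k = 1.936.
True area = apparent / (areal scale) = 18500 / 1.936 ≈ 9560 km².

9560 km²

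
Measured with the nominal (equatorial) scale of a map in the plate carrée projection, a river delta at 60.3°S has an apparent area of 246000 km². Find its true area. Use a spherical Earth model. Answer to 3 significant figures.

122000 km²

For the equirectangular projection with φ₀ = 0 (plate carrée), h = 1 along meridians and k = sec φ along parallels.
Areal scale = h·k = 1 × sec φ; at 60.3°, h = 1.000, k = 2.018, so h·k = 2.018.
True area = apparent / (areal scale) = 246000 / 2.018 ≈ 122000 km².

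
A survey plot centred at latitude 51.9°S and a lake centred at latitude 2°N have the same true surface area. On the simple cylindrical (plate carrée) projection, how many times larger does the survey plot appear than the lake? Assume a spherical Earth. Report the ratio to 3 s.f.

In the plate carrée (x = Rλ, y = Rφ), meridians are true-scale (h = 1) and parallels are stretched by k = sec φ.
Areal scale at 51.9°: h·k = 1.000 × 1.621 = 1.621.
Areal scale at 2°: h·k = 1.000 × 1.001 = 1.001.
Ratio = 1.621/1.001 ≈ 1.62.

1.62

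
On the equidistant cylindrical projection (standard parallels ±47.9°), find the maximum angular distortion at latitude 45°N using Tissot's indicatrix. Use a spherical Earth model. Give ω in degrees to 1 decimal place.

3.1°

With standard parallel φ₀ = 47.9°, the equirectangular projection gives x = Rλ cos φ₀, y = Rφ, so h = 1 and k = cos 47.9° / cos φ.
At 45°: h = 1.000, k = 0.9481; principal scales a = 1.000, b = 0.9481.
sin(ω/2) = (a − b)/(a + b) = 0.05187/1.948 = 0.02663, so ω = 2 arcsin(0.02663) ≈ 3.1°.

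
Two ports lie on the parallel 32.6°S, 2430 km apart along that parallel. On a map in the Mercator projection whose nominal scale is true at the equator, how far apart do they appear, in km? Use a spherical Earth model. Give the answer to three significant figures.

Mercator is conformal, so the point scale is isotropic: h = k = sec φ = 1/cos φ.
Along the parallel, k = sec 32.6° = 1/0.8425 = 1.187.
Map distance = 2430 × 1.187 ≈ 2880 km.

2880 km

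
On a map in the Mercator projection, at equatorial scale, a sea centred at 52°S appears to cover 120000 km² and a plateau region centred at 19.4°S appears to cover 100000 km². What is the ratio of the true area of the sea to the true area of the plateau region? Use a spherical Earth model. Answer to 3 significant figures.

0.511

Since Mercator area scale is 1/cos²φ, the true area equals the apparent area multiplied by cos²φ.
True area of sea: 120000 × cos²(52°) = 120000 × 0.3790 = 45480 km².
True area of plateau region: 100000 × cos²(19.4°) = 100000 × 0.8897 = 88970 km².
Ratio = 45480 / 88970 ≈ 0.511.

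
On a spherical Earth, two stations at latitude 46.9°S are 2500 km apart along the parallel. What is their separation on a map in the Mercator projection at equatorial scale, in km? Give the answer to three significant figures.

3660 km

For Mercator, h = k = sec φ (a conformal cylindrical projection has a single point scale, 1/cos φ).
Along the parallel, k = sec 46.9° = 1/0.6833 = 1.464.
Map distance = 2500 × 1.464 ≈ 3660 km.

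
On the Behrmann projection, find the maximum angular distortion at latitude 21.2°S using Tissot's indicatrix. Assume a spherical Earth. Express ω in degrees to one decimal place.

8.4°

Behrmann is a cylindrical equal-area projection with standard parallels at ±30°. For cylindrical equal-area with standard parallel φ₀, h = cos φ / cos φ₀ and k = cos φ₀ / cos φ, so h·k = 1.
At 21.2°: h = 1.077, k = 0.9289; principal scales a = 1.077, b = 0.9289.
sin(ω/2) = (a − b)/(a + b) = 0.1477/2.005 = 0.07363, so ω = 2 arcsin(0.07363) ≈ 8.4°.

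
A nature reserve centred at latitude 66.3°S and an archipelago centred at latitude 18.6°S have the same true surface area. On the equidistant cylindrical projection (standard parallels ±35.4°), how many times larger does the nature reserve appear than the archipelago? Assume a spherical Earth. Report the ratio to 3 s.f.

2.36

With standard parallel φ₀ = 35.4°, the equirectangular projection gives x = Rλ cos φ₀, y = Rφ, so h = 1 and k = cos 35.4° / cos φ.
Areal scale at 66.3°: h·k = 1.000 × 2.028 = 2.028.
Areal scale at 18.6°: h·k = 1.000 × 0.8600 = 0.8600.
Ratio = 2.028/0.8600 ≈ 2.36.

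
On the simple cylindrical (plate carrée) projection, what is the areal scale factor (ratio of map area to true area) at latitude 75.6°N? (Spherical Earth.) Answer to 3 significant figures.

4.02

In the plate carrée (x = Rλ, y = Rφ), meridians are true-scale (h = 1) and parallels are stretched by k = sec φ.
Areal scale = h·k = 1 × sec φ; at 75.6°, h = 1.000, k = 4.021, so h·k = 4.021.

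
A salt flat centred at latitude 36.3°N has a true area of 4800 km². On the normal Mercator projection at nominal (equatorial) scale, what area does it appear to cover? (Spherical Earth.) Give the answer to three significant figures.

7390 km²

Mercator is conformal, so the point scale is isotropic: h = k = sec φ = 1/cos φ.
Areal scale = k² = sec²φ = 1/cos²(36.3°) = 1/0.8059² = 1.540.
Apparent area = 4800 × 1.540 ≈ 7390 km².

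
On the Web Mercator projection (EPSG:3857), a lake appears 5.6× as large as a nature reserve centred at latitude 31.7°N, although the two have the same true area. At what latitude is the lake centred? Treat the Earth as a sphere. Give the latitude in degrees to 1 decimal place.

68.9°

For equal true areas on Mercator, apparent areas scale as sec²φ, so the ratio is cos²φ₂ / cos²φ₁.
cos²φ₂ / cos²φ₁ = 5.6  ⇒  cos φ₁ = cos 31.7° / √5.6 = 0.8508/2.366 = 0.3595.
φ₁ = arccos(0.3595) ≈ 68.9°.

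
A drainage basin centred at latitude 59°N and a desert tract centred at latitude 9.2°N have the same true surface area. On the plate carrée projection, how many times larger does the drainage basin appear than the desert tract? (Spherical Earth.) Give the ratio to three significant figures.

For the equirectangular projection with φ₀ = 0 (plate carrée), h = 1 along meridians and k = sec φ along parallels.
Areal scale at 59°: h·k = 1.000 × 1.942 = 1.942.
Areal scale at 9.2°: h·k = 1.000 × 1.013 = 1.013.
Ratio = 1.942/1.013 ≈ 1.92.

1.92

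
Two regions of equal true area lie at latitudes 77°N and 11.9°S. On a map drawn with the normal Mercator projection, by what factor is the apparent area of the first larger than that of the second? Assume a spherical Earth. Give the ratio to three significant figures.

On Mercator, area is exaggerated by sec²φ = 1/cos²φ.
At 77°: sec²(77°) = 1/0.2250² = 19.76.
At 11.9°: sec²(11.9°) = 1/0.9785² = 1.044.
Ratio = 19.76/1.044 = cos²(11.9°)/cos²(77°) ≈ 18.9.

18.9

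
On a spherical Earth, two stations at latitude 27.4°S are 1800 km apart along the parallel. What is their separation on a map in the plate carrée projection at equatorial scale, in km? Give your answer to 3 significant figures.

2030 km

In the plate carrée (x = Rλ, y = Rφ), meridians are true-scale (h = 1) and parallels are stretched by k = sec φ.
Along the parallel, k = sec 27.4° = 1/0.8878 = 1.126.
Map distance = 1800 × 1.126 ≈ 2030 km.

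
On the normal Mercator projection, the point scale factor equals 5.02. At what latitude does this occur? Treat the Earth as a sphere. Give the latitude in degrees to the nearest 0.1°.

Mercator scale is k = sec φ = 1/cos φ.
1/cos φ = 5.02  ⇒  cos φ = 0.1992  ⇒  φ = arccos(0.1992) ≈ 78.5°.

78.5°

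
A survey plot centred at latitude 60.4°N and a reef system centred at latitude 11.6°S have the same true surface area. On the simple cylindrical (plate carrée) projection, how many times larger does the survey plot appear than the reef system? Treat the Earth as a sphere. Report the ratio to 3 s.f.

In the plate carrée (x = Rλ, y = Rφ), meridians are true-scale (h = 1) and parallels are stretched by k = sec φ.
Areal scale at 60.4°: h·k = 1.000 × 2.025 = 2.025.
Areal scale at 11.6°: h·k = 1.000 × 1.021 = 1.021.
Ratio = 2.025/1.021 ≈ 1.98.

1.98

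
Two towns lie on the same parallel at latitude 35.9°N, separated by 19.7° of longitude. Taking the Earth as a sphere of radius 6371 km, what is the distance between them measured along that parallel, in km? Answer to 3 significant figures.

Arc length along a parallel = R cos φ · Δλ (with Δλ in radians).
= 6371 × cos 35.9° × (19.7° × π/180) = 6371 × 0.8100 × 0.3438 ≈ 1770 km.

1770 km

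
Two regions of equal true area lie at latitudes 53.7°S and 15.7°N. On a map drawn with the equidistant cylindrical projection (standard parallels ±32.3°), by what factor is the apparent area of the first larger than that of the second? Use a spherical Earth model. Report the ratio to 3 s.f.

With standard parallel φ₀ = 32.3°, the equirectangular projection gives x = Rλ cos φ₀, y = Rφ, so h = 1 and k = cos 32.3° / cos φ.
Areal scale at 53.7°: h·k = 1.000 × 1.428 = 1.428.
Areal scale at 15.7°: h·k = 1.000 × 0.8780 = 0.8780.
Ratio = 1.428/0.8780 ≈ 1.63.

1.63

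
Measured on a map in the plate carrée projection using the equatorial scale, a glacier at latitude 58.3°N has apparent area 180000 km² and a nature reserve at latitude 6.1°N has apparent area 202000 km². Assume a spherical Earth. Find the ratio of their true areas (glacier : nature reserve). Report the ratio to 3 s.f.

Plate carrée has h = 1 and k = sec φ, giving areal scale sec φ; true area = (apparent area) · cos φ.
True area of glacier: 180000 × cos(58.3°) = 180000 × 0.5255 = 94580 km².
True area of nature reserve: 202000 × cos(6.1°) = 202000 × 0.9943 = 200900 km².
Ratio = 94580 / 200900 ≈ 0.471.

0.471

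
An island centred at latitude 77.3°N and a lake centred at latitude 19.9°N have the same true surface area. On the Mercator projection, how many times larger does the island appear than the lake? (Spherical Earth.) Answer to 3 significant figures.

18.3

Mercator areal scale is sec²φ.
At 77.3°: sec²(77.3°) = 1/0.2198² = 20.69.
At 19.9°: sec²(19.9°) = 1/0.9403² = 1.131.
Ratio = 20.69/1.131 = cos²(19.9°)/cos²(77.3°) ≈ 18.3.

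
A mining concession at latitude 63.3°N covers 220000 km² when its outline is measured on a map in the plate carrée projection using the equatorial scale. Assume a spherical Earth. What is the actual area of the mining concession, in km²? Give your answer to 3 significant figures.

98900 km²

Plate carrée maps x = Rλ, y = Rφ. The meridian scale is h = 1 and the parallel scale is k = 1/cos φ = sec φ.
Areal scale = h·k = 1 × sec φ; at 63.3°, h = 1.000, k = 2.226, so h·k = 2.226.
True area = apparent / (areal scale) = 220000 / 2.226 ≈ 98900 km².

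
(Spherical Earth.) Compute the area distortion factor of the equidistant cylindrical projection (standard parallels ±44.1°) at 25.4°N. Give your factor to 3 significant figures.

0.795

The equidistant cylindrical projection with φ₀ = 44.1° has h = 1 (meridians true) and k = cos φ₀ / cos φ along parallels.
Areal scale = h·k = 1 × cos φ₀ / cos φ; at 25.4°, h = 1.000, k = 0.7950, so h·k = 0.7950.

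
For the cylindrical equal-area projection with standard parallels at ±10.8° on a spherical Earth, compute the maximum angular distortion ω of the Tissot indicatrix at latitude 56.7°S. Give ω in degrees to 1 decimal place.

63.2°

A cylindrical equal-area projection with standard parallel φ₀ has meridian scale h = cos φ / cos φ₀ and parallel scale k = cos φ₀ / cos φ (so areas are preserved, h·k = 1).
At 56.7°: h = 0.5589, k = 1.789; principal scales a = 1.789, b = 0.5589.
sin(ω/2) = (a − b)/(a + b) = 1.230/2.348 = 0.5239, so ω = 2 arcsin(0.5239) ≈ 63.2°.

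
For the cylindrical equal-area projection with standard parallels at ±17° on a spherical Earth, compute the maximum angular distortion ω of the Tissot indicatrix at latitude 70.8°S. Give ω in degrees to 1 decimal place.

104.1°

A cylindrical equal-area projection with standard parallel φ₀ has meridian scale h = cos φ / cos φ₀ and parallel scale k = cos φ₀ / cos φ (so areas are preserved, h·k = 1).
At 70.8°: h = 0.3439, k = 2.908; principal scales a = 2.908, b = 0.3439.
sin(ω/2) = (a − b)/(a + b) = 2.564/3.252 = 0.7885, so ω = 2 arcsin(0.7885) ≈ 104.1°.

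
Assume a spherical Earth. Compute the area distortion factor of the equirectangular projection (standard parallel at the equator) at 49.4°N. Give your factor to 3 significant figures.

1.54

For the equirectangular projection with φ₀ = 0 (plate carrée), h = 1 along meridians and k = sec φ along parallels.
Areal scale = h·k = 1 × sec φ; at 49.4°, h = 1.000, k = 1.537, so h·k = 1.537.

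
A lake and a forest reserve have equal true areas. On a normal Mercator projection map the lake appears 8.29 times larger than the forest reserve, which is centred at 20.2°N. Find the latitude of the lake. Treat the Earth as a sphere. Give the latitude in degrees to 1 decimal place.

For equal true areas on Mercator, apparent areas scale as sec²φ, so the ratio is cos²φ₂ / cos²φ₁.
cos²φ₂ / cos²φ₁ = 8.29  ⇒  cos φ₁ = cos 20.2° / √8.29 = 0.9385/2.879 = 0.3260.
φ₁ = arccos(0.3260) ≈ 71.0°.

71.0°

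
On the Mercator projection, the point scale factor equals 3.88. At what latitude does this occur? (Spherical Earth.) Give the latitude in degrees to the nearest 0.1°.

75.1°

Mercator scale is k = sec φ = 1/cos φ.
1/cos φ = 3.88  ⇒  cos φ = 0.2577  ⇒  φ = arccos(0.2577) ≈ 75.1°.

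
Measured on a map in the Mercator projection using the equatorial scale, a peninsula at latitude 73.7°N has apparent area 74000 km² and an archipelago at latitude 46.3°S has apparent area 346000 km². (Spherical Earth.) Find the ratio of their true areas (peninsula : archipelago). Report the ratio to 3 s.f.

Since Mercator area scale is 1/cos²φ, the true area equals the apparent area multiplied by cos²φ.
True area of peninsula: 74000 × cos²(73.7°) = 74000 × 0.07877 = 5829 km².
True area of archipelago: 346000 × cos²(46.3°) = 346000 × 0.4773 = 165200 km².
Ratio = 5829 / 165200 ≈ 0.0353.

0.0353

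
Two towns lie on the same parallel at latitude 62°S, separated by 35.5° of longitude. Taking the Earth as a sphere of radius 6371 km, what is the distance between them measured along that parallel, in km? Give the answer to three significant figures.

1850 km

Arc length along a parallel = R cos φ · Δλ (with Δλ in radians).
= 6371 × cos 62° × (35.5° × π/180) = 6371 × 0.4695 × 0.6196 ≈ 1850 km.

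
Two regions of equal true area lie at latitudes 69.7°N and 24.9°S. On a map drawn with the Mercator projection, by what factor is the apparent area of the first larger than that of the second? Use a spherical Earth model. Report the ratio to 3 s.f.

Mercator is conformal with k = sec φ, so areal scale = k² = sec²φ.
At 69.7°: sec²(69.7°) = 1/0.3469² = 8.308.
At 24.9°: sec²(24.9°) = 1/0.9070² = 1.215.
Ratio = 8.308/1.215 = cos²(24.9°)/cos²(69.7°) ≈ 6.84.

6.84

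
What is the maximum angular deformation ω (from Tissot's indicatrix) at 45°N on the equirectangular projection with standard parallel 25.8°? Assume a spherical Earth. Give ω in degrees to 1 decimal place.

In the equirectangular projection with standard parallel φ₀ = 25.8° (x = Rλ cos φ₀, y = Rφ), meridians are true-scale (h = 1) and the parallel scale is k = cos φ₀ / cos φ.
At 45°: h = 1.000, k = 1.273; principal scales a = 1.273, b = 1.000.
sin(ω/2) = (a − b)/(a + b) = 0.2732/2.273 = 0.1202, so ω = 2 arcsin(0.1202) ≈ 13.8°.

13.8°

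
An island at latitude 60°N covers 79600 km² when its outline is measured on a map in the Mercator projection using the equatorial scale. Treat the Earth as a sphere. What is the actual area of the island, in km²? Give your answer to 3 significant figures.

19900 km²

For Mercator, h = k = sec φ (a conformal cylindrical projection has a single point scale, 1/cos φ).
Areal scale = k² = sec²φ = 1/cos²(60°) = 1/0.5000² = 4.000.
True area = apparent / (areal scale) = 79600 / 4.000 ≈ 19900 km².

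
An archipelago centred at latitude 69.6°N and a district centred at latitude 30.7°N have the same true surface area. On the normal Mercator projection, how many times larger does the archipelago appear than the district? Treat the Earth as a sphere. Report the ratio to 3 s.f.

6.09

Mercator areal scale is sec²φ.
At 69.6°: sec²(69.6°) = 1/0.3486² = 8.230.
At 30.7°: sec²(30.7°) = 1/0.8599² = 1.353.
Ratio = 8.230/1.353 = cos²(30.7°)/cos²(69.6°) ≈ 6.09.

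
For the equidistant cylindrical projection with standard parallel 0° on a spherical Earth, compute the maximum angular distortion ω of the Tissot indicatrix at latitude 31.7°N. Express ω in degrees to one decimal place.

In the plate carrée (x = Rλ, y = Rφ), meridians are true-scale (h = 1) and parallels are stretched by k = sec φ.
At 31.7°: h = 1.000, k = 1.175; principal scales a = 1.175, b = 1.000.
sin(ω/2) = (a − b)/(a + b) = 0.1753/2.175 = 0.08061, so ω = 2 arcsin(0.08061) ≈ 9.2°.

9.2°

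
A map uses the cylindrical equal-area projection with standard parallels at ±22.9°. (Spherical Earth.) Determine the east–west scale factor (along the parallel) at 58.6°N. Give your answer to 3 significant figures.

For cylindrical equal-area with standard parallel φ₀, h = cos φ / cos φ₀ and k = cos φ₀ / cos φ, so h·k = 1.
k = cos 22.9° / cos 58.6° = 0.9212/0.5210 = 1.768.

1.77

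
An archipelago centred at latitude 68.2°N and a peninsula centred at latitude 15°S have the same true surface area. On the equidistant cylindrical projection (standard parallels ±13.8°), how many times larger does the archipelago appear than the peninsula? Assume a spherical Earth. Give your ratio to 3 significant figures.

2.60

With standard parallel φ₀ = 13.8°, the equirectangular projection gives x = Rλ cos φ₀, y = Rφ, so h = 1 and k = cos 13.8° / cos φ.
Areal scale at 68.2°: h·k = 1.000 × 2.615 = 2.615.
Areal scale at 15°: h·k = 1.000 × 1.005 = 1.005.
Ratio = 2.615/1.005 ≈ 2.60.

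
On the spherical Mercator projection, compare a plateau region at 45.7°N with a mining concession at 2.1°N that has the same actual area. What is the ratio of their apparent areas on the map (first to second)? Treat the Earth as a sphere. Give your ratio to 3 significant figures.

Mercator areal scale is sec²φ.
At 45.7°: sec²(45.7°) = 1/0.6984² = 2.050.
At 2.1°: sec²(2.1°) = 1/0.9993² = 1.001.
Ratio = 2.050/1.001 = cos²(2.1°)/cos²(45.7°) ≈ 2.05.

2.05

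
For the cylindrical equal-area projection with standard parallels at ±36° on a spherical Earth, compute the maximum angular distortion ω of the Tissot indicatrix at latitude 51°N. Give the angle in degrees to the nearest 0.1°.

28.5°

Cylindrical equal-area (φ₀ = 36°): h = cos φ / cos 36° along meridians, k = cos 36° / cos φ along parallels; h·k = 1.
At 51°: h = 0.7779, k = 1.286; principal scales a = 1.286, b = 0.7779.
sin(ω/2) = (a − b)/(a + b) = 0.5077/2.063 = 0.2460, so ω = 2 arcsin(0.2460) ≈ 28.5°.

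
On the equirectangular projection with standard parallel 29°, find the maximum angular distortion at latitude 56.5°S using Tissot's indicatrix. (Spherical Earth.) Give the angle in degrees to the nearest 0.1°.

26.1°

In the equirectangular projection with standard parallel φ₀ = 29° (x = Rλ cos φ₀, y = Rφ), meridians are true-scale (h = 1) and the parallel scale is k = cos φ₀ / cos φ.
At 56.5°: h = 1.000, k = 1.585; principal scales a = 1.585, b = 1.000.
sin(ω/2) = (a − b)/(a + b) = 0.5846/2.585 = 0.2262, so ω = 2 arcsin(0.2262) ≈ 26.1°.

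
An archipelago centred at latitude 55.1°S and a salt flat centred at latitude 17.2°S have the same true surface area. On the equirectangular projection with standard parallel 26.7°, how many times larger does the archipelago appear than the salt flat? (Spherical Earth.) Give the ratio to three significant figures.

With standard parallel φ₀ = 26.7°, the equirectangular projection gives x = Rλ cos φ₀, y = Rφ, so h = 1 and k = cos 26.7° / cos φ.
Areal scale at 55.1°: h·k = 1.000 × 1.561 = 1.561.
Areal scale at 17.2°: h·k = 1.000 × 0.9352 = 0.9352.
Ratio = 1.561/0.9352 ≈ 1.67.

1.67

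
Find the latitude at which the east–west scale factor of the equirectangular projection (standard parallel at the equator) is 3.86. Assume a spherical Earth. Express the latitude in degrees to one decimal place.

75.0°

Plate carrée: h = 1, k = sec φ along parallels.
sec φ = 3.86  ⇒  cos φ = 0.2591  ⇒  φ ≈ 75.0°.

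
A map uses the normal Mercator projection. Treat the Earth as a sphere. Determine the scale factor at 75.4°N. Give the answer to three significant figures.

3.97

Mercator is conformal, so the point scale is isotropic: h = k = sec φ = 1/cos φ.
k = 1/cos 75.4° = 1/0.2521 = 3.967.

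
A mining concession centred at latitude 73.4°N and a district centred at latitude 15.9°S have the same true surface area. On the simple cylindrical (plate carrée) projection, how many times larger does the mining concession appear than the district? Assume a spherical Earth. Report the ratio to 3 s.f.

For the equirectangular projection with φ₀ = 0 (plate carrée), h = 1 along meridians and k = sec φ along parallels.
Areal scale at 73.4°: h·k = 1.000 × 3.500 = 3.500.
Areal scale at 15.9°: h·k = 1.000 × 1.040 = 1.040.
Ratio = 3.500/1.040 ≈ 3.37.

3.37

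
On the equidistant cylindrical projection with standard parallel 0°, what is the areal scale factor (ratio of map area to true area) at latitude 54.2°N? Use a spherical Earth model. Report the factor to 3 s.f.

1.71

For the equirectangular projection with φ₀ = 0 (plate carrée), h = 1 along meridians and k = sec φ along parallels.
Areal scale = h·k = 1 × sec φ; at 54.2°, h = 1.000, k = 1.710, so h·k = 1.710.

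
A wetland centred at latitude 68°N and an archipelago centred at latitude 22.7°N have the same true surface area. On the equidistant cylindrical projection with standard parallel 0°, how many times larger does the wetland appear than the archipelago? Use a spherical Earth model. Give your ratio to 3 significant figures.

Plate carrée maps x = Rλ, y = Rφ. The meridian scale is h = 1 and the parallel scale is k = 1/cos φ = sec φ.
Areal scale at 68°: h·k = 1.000 × 2.669 = 2.669.
Areal scale at 22.7°: h·k = 1.000 × 1.084 = 1.084.
Ratio = 2.669/1.084 ≈ 2.46.

2.46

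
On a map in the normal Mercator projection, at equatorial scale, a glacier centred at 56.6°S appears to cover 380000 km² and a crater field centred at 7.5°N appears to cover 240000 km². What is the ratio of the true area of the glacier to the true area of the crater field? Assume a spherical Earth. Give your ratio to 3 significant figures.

Mercator's areal exaggeration is sec²φ; hence true area = (apparent area) · cos²φ.
True area of glacier: 380000 × cos²(56.6°) = 380000 × 0.3030 = 115200 km².
True area of crater field: 240000 × cos²(7.5°) = 240000 × 0.9830 = 235900 km².
Ratio = 115200 / 235900 ≈ 0.488.

0.488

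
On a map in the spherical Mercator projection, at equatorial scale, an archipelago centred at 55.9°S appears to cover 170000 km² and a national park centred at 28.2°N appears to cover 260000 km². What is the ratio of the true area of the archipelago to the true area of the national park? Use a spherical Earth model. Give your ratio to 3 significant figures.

On Mercator the areal scale is sec²φ, so true area = apparent × cos²φ.
True area of archipelago: 170000 × cos²(55.9°) = 170000 × 0.3143 = 53430 km².
True area of national park: 260000 × cos²(28.2°) = 260000 × 0.7767 = 201900 km².
Ratio = 53430 / 201900 ≈ 0.265.

0.265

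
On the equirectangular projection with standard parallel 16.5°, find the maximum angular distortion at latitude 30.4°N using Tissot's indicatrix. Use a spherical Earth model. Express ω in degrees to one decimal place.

With standard parallel φ₀ = 16.5°, the equirectangular projection gives x = Rλ cos φ₀, y = Rφ, so h = 1 and k = cos 16.5° / cos φ.
At 30.4°: h = 1.000, k = 1.112; principal scales a = 1.112, b = 1.000.
sin(ω/2) = (a − b)/(a + b) = 0.1117/2.112 = 0.05288, so ω = 2 arcsin(0.05288) ≈ 6.1°.

6.1°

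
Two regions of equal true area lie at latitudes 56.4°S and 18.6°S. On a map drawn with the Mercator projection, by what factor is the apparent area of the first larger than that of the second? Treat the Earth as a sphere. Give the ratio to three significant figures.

2.93

On Mercator, area is exaggerated by sec²φ = 1/cos²φ.
At 56.4°: sec²(56.4°) = 1/0.5534² = 3.265.
At 18.6°: sec²(18.6°) = 1/0.9478² = 1.113.
Ratio = 3.265/1.113 = cos²(18.6°)/cos²(56.4°) ≈ 2.93.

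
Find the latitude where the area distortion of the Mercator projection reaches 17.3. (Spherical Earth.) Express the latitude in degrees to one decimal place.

Mercator areal scale is sec²φ.
sec²φ = 17.3  ⇒  cos²φ = 0.05780  ⇒  cos φ = 0.2404.
φ = arccos(0.2404) ≈ 76.1°.

76.1°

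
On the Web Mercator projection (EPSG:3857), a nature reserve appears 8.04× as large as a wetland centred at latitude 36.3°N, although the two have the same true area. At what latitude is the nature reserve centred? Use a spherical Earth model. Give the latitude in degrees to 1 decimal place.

For equal true areas on Mercator, apparent areas scale as sec²φ, so the ratio is cos²φ₂ / cos²φ₁.
cos²φ₂ / cos²φ₁ = 8.04  ⇒  cos φ₁ = cos 36.3° / √8.04 = 0.8059/2.835 = 0.2842.
φ₁ = arccos(0.2842) ≈ 73.5°.

73.5°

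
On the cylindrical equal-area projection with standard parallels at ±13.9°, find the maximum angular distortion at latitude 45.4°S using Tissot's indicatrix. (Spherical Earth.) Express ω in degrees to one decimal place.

36.5°

A cylindrical equal-area projection with standard parallel φ₀ has meridian scale h = cos φ / cos φ₀ and parallel scale k = cos φ₀ / cos φ (so areas are preserved, h·k = 1).
At 45.4°: h = 0.7233, k = 1.382; principal scales a = 1.382, b = 0.7233.
sin(ω/2) = (a − b)/(a + b) = 0.6592/2.106 = 0.3130, so ω = 2 arcsin(0.3130) ≈ 36.5°.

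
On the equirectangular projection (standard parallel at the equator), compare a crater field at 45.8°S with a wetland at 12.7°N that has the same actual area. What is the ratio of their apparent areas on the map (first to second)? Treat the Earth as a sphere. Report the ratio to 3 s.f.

Plate carrée maps x = Rλ, y = Rφ. The meridian scale is h = 1 and the parallel scale is k = 1/cos φ = sec φ.
Areal scale at 45.8°: h·k = 1.000 × 1.434 = 1.434.
Areal scale at 12.7°: h·k = 1.000 × 1.025 = 1.025.
Ratio = 1.434/1.025 ≈ 1.40.

1.40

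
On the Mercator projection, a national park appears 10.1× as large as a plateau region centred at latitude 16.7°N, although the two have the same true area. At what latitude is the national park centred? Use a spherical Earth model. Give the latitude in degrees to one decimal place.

72.5°

For equal true areas on Mercator, apparent areas scale as sec²φ, so the ratio is cos²φ₂ / cos²φ₁.
cos²φ₂ / cos²φ₁ = 10.1  ⇒  cos φ₁ = cos 16.7° / √10.1 = 0.9578/3.178 = 0.3014.
φ₁ = arccos(0.3014) ≈ 72.5°.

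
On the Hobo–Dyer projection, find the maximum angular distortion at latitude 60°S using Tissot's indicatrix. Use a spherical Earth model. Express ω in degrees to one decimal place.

51.1°

Hobo–Dyer is a cylindrical equal-area projection with standard parallels at ±37.5°. For cylindrical equal-area with standard parallel φ₀, h = cos φ / cos φ₀ and k = cos φ₀ / cos φ, so h·k = 1.
At 60°: h = 0.6302, k = 1.587; principal scales a = 1.587, b = 0.6302.
sin(ω/2) = (a − b)/(a + b) = 0.9565/2.217 = 0.4314, so ω = 2 arcsin(0.4314) ≈ 51.1°.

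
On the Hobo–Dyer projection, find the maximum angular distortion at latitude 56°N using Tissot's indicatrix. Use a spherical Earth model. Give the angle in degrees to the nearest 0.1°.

The Hobo–Dyer projection is cylindrical equal-area with φ₀ = 37.5°. Cylindrical equal-area (φ₀ = 37.5°): h = cos φ / cos 37.5° along meridians, k = cos 37.5° / cos φ along parallels; h·k = 1.
At 56°: h = 0.7048, k = 1.419; principal scales a = 1.419, b = 0.7048.
sin(ω/2) = (a − b)/(a + b) = 0.7139/2.124 = 0.3362, so ω = 2 arcsin(0.3362) ≈ 39.3°.

39.3°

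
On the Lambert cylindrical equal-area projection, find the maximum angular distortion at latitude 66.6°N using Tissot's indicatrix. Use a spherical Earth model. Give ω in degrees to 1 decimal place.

The Lambert cylindrical equal-area projection is the cylindrical equal-area projection with its standard parallel at the equator (φ₀ = 0). A cylindrical equal-area projection with standard parallel φ₀ has meridian scale h = cos φ / cos φ₀ and parallel scale k = cos φ₀ / cos φ (so areas are preserved, h·k = 1).
At 66.6°: h = 0.3971, k = 2.518; principal scales a = 2.518, b = 0.3971.
sin(ω/2) = (a − b)/(a + b) = 2.121/2.915 = 0.7275, so ω = 2 arcsin(0.7275) ≈ 93.4°.

93.4°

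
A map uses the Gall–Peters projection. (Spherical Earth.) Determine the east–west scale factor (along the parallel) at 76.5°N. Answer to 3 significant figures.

Gall–Peters is a cylindrical equal-area projection with standard parallels at ±45°. A cylindrical equal-area projection with standard parallel φ₀ has meridian scale h = cos φ / cos φ₀ and parallel scale k = cos φ₀ / cos φ (so areas are preserved, h·k = 1).
k = cos 45° / cos 76.5° = 0.7071/0.2334 = 3.029.

3.03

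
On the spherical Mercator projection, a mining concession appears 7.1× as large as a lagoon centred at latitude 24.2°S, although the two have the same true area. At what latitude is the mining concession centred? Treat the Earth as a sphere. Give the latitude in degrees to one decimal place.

On Mercator, (apparent₁)/(apparent₂) = sec²φ₁ / sec²φ₂ when true areas are equal.
cos²φ₂ / cos²φ₁ = 7.1  ⇒  cos φ₁ = cos 24.2° / √7.1 = 0.9121/2.665 = 0.3423.
φ₁ = arccos(0.3423) ≈ 70.0°.

70.0°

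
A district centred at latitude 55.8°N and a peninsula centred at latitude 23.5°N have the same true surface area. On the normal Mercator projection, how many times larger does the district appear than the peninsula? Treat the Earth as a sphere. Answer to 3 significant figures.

On Mercator, area is exaggerated by sec²φ = 1/cos²φ.
At 55.8°: sec²(55.8°) = 1/0.5621² = 3.165.
At 23.5°: sec²(23.5°) = 1/0.9171² = 1.189.
Ratio = 3.165/1.189 = cos²(23.5°)/cos²(55.8°) ≈ 2.66.

2.66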